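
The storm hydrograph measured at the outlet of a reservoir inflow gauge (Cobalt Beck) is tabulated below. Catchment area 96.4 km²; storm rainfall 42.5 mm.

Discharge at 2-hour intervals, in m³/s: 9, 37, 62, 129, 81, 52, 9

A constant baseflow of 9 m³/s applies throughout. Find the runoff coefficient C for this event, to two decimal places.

C ≈ 0.56

ΣQ_DR = 316.0 m³/s; V = ΣQ_DR·Δt = 2.275 × 10^6 m³.
Runoff depth d = V / A = 23.60 mm.
C = d / P = 23.60 / 42.5 = 0.56.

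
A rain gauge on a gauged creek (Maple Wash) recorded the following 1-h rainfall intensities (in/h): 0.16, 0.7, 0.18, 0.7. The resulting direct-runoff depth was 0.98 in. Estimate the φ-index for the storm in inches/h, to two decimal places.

Only the 2 blocks with intensity above φ contribute runoff: 0.7, 0.7 in/h.
Σ(I−φ)·Δt = d  ⇒  (0.7+0.7 − 2φ)·1 = 0.98
φ = (1.400 − 0.98/1) / 2 = 0.21 in/h.

φ ≈ 0.21 in/h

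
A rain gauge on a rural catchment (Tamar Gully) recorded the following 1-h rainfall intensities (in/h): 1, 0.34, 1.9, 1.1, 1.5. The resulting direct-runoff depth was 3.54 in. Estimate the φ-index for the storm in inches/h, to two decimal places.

Only the 4 blocks with intensity above φ contribute runoff: 1, 1.9, 1.1, 1.5 in/h.
Σ(I−φ)·Δt = d  ⇒  (1+1.9+1.1+1.5 − 4φ)·1 = 3.54
φ = (5.500 − 3.54/1) / 4 = 0.49 in/h.

φ ≈ 0.49 in/h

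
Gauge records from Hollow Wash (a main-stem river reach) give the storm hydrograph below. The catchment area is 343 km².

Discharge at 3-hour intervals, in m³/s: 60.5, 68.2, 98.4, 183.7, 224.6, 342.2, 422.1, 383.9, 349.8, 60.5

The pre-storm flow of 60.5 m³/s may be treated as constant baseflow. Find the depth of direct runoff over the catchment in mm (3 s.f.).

Direct runoff: 0.0, 7.7, 37.9, 123.2, 164.1, 281.7, 361.6, 323.4, 289.3, 0.0 m³/s; ΣQ_DR = 1589 m³/s.
V = ΣQ_DR · Δt = 1589 × 10800 s = 1.716 × 10^7 m³.
Over A = 343 km², depth = V / A = 50.0 mm.

d ≈ 50.0 mm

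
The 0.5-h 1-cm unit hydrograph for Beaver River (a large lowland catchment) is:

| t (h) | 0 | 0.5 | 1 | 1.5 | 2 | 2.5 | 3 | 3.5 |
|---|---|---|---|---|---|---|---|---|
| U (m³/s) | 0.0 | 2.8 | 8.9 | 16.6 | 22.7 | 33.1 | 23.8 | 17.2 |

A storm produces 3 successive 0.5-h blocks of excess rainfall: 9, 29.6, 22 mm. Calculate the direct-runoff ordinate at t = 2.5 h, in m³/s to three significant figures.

By discrete convolution, Q_j = Σ (P_i / 10 mm) · U_{j−i}.
At t = 2.5 h (j=5): Q = (9/10)·33.1 + (29.6/10)·22.7 + (22/10)·16.6 = 134 m³/s.

Q ≈ 134 m³/s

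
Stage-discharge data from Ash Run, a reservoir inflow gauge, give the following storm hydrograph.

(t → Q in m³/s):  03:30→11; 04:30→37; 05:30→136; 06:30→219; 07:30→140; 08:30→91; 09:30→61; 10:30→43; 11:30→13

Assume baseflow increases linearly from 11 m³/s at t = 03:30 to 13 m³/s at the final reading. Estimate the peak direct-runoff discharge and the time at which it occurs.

Subtracting baseflow gives direct-runoff ordinates: 0.00, 25.75, 124.50, 207.25, 128.00, 78.75, 48.50, 30.25, 0.00 m³/s.
The maximum is 207.25 m³/s, occurring at the reading for t = 06:30.

Q_p = 207.25 m³/s at t = 06:30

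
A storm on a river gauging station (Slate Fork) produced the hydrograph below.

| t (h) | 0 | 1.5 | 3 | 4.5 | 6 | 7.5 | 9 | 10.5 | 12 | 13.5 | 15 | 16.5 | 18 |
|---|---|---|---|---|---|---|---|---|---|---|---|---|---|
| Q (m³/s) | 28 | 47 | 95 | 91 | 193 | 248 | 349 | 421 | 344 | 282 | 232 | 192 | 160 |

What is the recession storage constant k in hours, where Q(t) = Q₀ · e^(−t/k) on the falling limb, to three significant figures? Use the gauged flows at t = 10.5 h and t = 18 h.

k ≈ 7.75 h

On the falling limb, Q drops from 421 to 160 m³/s between t = 10.5 h and t = 18 h (Δt = 7.5 h).
k = −Δt / ln(Q₂/Q₁) = −7.5 / ln(160/421) = 7.75 h.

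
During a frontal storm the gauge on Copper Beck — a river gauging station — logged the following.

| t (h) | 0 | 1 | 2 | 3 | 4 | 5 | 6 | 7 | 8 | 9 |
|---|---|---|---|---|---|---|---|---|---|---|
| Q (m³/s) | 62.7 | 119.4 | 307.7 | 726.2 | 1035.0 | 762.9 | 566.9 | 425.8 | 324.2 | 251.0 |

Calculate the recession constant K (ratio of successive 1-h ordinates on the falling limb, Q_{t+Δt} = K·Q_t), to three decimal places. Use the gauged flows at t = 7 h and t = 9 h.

K ≈ 0.768

Using the recession-limb readings at t = 7 h and t = 9 h: Q falls from 425.8 to 251.0 m³/s over 2 intervals.
K = (Q₂/Q₁)^(1/2) = (251.0/425.8)^(1/2) = 0.768.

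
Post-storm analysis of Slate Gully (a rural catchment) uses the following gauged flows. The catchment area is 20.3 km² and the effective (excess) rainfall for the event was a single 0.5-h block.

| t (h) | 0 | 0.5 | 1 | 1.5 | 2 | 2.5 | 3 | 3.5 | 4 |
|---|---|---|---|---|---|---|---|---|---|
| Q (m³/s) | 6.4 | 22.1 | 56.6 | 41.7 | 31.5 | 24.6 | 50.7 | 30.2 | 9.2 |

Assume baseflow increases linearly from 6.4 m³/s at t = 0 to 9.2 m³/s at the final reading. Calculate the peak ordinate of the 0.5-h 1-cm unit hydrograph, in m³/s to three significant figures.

Direct runoff: 0.00, 15.35, 49.50, 34.25, 23.70, 16.45, 42.20, 21.35, 0.00 m³/s; ΣQ_DR = 202.8 m³/s, peak = 49.50 m³/s.
Runoff depth d = ΣQ_DR·Δt / A = 202.8 × 1800 / (20.3 km²) = 17.98 mm.
The 1-cm UH is the DRH scaled by (10 mm)/d, so U_p = 49.50 × 10/17.98 = 27.5 m³/s.

U_p ≈ 27.5 m³/s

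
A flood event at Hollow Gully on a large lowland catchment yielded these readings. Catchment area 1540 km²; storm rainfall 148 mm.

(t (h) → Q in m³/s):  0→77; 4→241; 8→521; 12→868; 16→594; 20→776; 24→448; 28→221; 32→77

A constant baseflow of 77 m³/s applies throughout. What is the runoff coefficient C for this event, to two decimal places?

ΣQ_DR = 3130 m³/s; V = ΣQ_DR·Δt = 4.507 × 10^7 m³.
Runoff depth d = V / A = 29.27 mm.
C = d / P = 29.27 / 148 = 0.20.

C ≈ 0.20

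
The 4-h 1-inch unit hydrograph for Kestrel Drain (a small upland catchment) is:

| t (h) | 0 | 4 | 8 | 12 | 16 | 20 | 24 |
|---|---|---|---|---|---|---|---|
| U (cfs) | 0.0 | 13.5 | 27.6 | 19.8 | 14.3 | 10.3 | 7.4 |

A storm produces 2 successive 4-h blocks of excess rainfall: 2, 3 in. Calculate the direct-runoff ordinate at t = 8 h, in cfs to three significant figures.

By discrete convolution, Q_j = Σ (P_i / 1 in) · U_{j−i}.
At t = 8 h (j=2): Q = (2/1)·27.6 + (3/1)·13.5 = 95.7 cfs.

Q ≈ 95.7 cfs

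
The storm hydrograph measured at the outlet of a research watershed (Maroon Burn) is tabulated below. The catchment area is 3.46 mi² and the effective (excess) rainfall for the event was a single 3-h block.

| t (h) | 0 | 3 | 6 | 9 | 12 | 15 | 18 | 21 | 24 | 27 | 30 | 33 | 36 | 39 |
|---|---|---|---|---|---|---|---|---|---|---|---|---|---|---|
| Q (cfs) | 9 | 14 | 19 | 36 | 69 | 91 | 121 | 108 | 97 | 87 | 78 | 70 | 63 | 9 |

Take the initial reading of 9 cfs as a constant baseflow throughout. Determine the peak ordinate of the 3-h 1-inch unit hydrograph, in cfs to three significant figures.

Direct runoff: 0.0, 5.0, 10.0, 27.0, 60.0, 82.0, 112.0, 99.0, 88.0, 78.0, 69.0, 61.0, 54.0, 0.0 cfs; ΣQ_DR = 745.0 cfs, peak = 112.0 cfs.
Runoff depth d = ΣQ_DR·Δt / A = 745.0 × 10800 / (3.46 mi²) = 1.001 in.
The 1-inch UH is the DRH scaled by (1 in)/d, so U_p = 112.0 × 1/1.001 = 112 cfs.

U_p ≈ 112 cfs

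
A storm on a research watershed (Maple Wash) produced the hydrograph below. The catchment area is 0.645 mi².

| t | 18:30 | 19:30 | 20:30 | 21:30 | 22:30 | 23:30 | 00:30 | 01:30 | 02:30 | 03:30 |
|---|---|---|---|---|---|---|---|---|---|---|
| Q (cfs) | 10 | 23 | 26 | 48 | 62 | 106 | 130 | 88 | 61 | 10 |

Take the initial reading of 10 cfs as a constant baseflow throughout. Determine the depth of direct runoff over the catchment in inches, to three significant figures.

d ≈ 1.11 in

Direct runoff: 0.0, 13.0, 16.0, 38.0, 52.0, 96.0, 120.0, 78.0, 51.0, 0.0 cfs; ΣQ_DR = 464.0 cfs.
V = ΣQ_DR · Δt = 464.0 × 3600 s = 1.670 × 10^6 ft³.
Over A = 0.645 mi², depth = V / A = 1.11 in.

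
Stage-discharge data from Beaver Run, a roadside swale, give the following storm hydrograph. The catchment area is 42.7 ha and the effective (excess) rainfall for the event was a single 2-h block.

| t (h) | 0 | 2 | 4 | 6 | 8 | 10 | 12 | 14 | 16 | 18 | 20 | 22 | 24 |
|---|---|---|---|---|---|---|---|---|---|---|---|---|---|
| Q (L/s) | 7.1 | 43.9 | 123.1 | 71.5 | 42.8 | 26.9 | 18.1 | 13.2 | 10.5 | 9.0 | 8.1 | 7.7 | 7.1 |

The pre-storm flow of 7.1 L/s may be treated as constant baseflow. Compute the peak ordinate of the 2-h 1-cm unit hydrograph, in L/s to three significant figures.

U_p ≈ 232 L/s

Direct runoff: 0.0, 36.8, 116.0, 64.4, 35.7, 19.8, 11.0, 6.1, 3.4, 1.9, 1.0, 0.6, 0.0 L/s; ΣQ_DR = 296.7 L/s, peak = 116.0 L/s.
Runoff depth d = ΣQ_DR·Δt / A = 296.7 × 7200 / (42.7 ha) = 5.003 mm.
The 1-cm UH is the DRH scaled by (10 mm)/d, so U_p = 116.0 × 10/5.003 = 232 L/s.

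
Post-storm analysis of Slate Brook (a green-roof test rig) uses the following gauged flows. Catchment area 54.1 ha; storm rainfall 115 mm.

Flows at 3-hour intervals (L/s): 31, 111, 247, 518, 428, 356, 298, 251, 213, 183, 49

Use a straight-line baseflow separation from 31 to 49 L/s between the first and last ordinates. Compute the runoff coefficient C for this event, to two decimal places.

C ≈ 0.39

ΣQ_DR = 2245 L/s; V = ΣQ_DR·Δt = 2.425 × 10^7 L.
Runoff depth d = V / A = 44.82 mm.
C = d / P = 44.82 / 115 = 0.39.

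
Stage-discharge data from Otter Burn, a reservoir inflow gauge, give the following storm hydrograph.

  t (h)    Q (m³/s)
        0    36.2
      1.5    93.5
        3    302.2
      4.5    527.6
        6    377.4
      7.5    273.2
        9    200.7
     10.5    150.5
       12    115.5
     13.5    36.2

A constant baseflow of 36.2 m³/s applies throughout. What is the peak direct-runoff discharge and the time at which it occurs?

Subtracting baseflow gives direct-runoff ordinates: 0.0, 57.3, 266.0, 491.4, 341.2, 237.0, 164.5, 114.3, 79.3, 0.0 m³/s.
The maximum is 491.4 m³/s, occurring at the reading for t = 4.5 h.

Q_p = 491.4 m³/s at t = 4.5 h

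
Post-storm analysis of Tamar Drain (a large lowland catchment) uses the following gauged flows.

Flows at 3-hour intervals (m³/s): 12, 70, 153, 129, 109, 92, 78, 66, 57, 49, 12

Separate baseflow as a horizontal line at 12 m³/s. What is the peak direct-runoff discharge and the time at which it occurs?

Subtracting baseflow gives direct-runoff ordinates: 0.0, 58.0, 141.0, 117.0, 97.0, 80.0, 66.0, 54.0, 45.0, 37.0, 0.0 m³/s.
The maximum is 141.0 m³/s, occurring at the reading for t = 6 h.

Q_p = 141.0 m³/s at t = 6 h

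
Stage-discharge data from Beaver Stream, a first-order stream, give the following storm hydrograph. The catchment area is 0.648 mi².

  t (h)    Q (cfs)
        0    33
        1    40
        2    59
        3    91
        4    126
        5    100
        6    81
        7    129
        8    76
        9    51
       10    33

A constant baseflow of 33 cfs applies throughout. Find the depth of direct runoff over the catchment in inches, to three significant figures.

d ≈ 1.09 in

Direct runoff: 0.0, 7.0, 26.0, 58.0, 93.0, 67.0, 48.0, 96.0, 43.0, 18.0, 0.0 cfs; ΣQ_DR = 456.0 cfs.
V = ΣQ_DR · Δt = 456.0 × 3600 s = 1.642 × 10^6 ft³.
Over A = 0.648 mi², depth = V / A = 1.09 in.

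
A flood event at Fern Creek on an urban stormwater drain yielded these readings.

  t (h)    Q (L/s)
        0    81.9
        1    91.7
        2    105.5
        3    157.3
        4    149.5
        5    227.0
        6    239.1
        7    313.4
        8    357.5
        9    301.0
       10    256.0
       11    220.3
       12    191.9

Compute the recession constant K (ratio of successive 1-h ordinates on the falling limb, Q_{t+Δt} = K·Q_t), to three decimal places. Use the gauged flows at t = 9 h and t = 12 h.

Using the recession-limb readings at t = 9 h and t = 12 h: Q falls from 301.0 to 191.9 L/s over 3 intervals.
K = (Q₂/Q₁)^(1/3) = (191.9/301.0)^(1/3) = 0.861.

K ≈ 0.861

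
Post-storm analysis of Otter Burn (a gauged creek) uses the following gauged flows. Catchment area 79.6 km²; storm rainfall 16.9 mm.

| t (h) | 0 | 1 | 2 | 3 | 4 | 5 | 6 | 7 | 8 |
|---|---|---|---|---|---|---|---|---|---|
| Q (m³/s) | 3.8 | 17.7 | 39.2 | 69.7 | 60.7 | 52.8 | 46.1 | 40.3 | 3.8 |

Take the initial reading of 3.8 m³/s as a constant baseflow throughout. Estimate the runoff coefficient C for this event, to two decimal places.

C ≈ 0.80

ΣQ_DR = 299.9 m³/s; V = ΣQ_DR·Δt = 1.080 × 10^6 m³.
Runoff depth d = V / A = 13.56 mm.
C = d / P = 13.56 / 16.9 = 0.80.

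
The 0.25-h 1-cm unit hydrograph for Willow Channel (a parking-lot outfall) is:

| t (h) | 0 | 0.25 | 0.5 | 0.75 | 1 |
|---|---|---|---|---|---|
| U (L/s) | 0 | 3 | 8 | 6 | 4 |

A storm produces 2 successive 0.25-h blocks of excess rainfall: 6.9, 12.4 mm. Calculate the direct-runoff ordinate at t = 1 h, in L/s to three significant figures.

Q ≈ 10.2 L/s

By discrete convolution, Q_j = Σ (P_i / 10 mm) · U_{j−i}.
At t = 1 h (j=4): Q = (6.9/10)·4 + (12.4/10)·6 = 10.2 L/s.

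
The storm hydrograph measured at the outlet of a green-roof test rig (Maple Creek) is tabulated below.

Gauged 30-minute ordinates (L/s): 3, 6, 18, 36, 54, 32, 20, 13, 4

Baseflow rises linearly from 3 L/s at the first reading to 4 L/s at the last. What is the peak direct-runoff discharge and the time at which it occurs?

Q_p = 50.50 L/s at t = 2 h

Subtracting baseflow gives direct-runoff ordinates: 0.00, 2.88, 14.75, 32.62, 50.50, 28.38, 16.25, 9.12, 0.00 L/s.
The maximum is 50.50 L/s, occurring at the reading for t = 2 h.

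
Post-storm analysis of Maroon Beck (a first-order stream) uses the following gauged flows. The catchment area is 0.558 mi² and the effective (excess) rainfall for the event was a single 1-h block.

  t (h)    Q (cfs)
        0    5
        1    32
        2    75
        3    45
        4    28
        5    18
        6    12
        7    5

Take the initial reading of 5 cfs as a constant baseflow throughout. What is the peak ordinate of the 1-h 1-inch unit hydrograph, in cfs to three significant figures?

U_p ≈ 140 cfs

Direct runoff: 0.0, 27.0, 70.0, 40.0, 23.0, 13.0, 7.0, 0.0 cfs; ΣQ_DR = 180.0 cfs, peak = 70.0 cfs.
Runoff depth d = ΣQ_DR·Δt / A = 180.0 × 3600 / (0.558 mi²) = 0.4999 in.
The 1-inch UH is the DRH scaled by (1 in)/d, so U_p = 70.0 × 1/0.4999 = 140 cfs.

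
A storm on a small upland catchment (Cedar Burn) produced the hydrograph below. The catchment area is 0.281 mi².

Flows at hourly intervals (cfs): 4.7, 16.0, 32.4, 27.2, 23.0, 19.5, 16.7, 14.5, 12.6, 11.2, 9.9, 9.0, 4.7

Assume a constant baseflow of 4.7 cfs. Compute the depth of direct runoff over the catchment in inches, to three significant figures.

d ≈ 0.774 in

Direct runoff: 0.0, 11.3, 27.7, 22.5, 18.3, 14.8, 12.0, 9.8, 7.9, 6.5, 5.2, 4.3, 0.0 cfs; ΣQ_DR = 140.3 cfs.
V = ΣQ_DR · Δt = 140.3 × 3600 s = 5.051 × 10^5 ft³.
Over A = 0.281 mi², depth = V / A = 0.774 in.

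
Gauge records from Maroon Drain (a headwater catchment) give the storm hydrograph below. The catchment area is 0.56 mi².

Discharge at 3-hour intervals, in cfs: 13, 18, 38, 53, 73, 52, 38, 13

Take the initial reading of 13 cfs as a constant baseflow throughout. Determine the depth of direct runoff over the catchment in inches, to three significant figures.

Direct runoff: 0.0, 5.0, 25.0, 40.0, 60.0, 39.0, 25.0, 0.0 cfs; ΣQ_DR = 194.0 cfs.
V = ΣQ_DR · Δt = 194.0 × 10800 s = 2.095 × 10^6 ft³.
Over A = 0.56 mi², depth = V / A = 1.61 in.

d ≈ 1.61 in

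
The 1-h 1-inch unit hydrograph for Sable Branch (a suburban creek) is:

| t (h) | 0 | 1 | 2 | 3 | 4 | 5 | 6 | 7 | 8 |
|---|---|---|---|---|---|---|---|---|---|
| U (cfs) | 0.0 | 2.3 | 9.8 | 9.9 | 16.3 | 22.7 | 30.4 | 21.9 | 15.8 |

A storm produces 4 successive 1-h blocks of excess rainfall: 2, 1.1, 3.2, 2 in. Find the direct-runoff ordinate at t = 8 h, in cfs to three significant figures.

By discrete convolution, Q_j = Σ (P_i / 1 in) · U_{j−i}.
At t = 8 h (j=8): Q = (2/1)·15.8 + (1.1/1)·21.9 + (3.2/1)·30.4 + (2/1)·22.7 = 198 cfs.

Q ≈ 198 cfs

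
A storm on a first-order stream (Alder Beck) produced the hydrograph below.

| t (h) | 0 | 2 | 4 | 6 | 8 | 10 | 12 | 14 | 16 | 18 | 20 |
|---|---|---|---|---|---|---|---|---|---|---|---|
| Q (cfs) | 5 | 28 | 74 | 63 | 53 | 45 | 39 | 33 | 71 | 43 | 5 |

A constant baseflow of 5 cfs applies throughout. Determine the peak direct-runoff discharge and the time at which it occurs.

Q_p = 69.0 cfs at t = 4 h

Subtracting baseflow gives direct-runoff ordinates: 0.0, 23.0, 69.0, 58.0, 48.0, 40.0, 34.0, 28.0, 66.0, 38.0, 0.0 cfs.
The maximum is 69.0 cfs, occurring at the reading for t = 4 h.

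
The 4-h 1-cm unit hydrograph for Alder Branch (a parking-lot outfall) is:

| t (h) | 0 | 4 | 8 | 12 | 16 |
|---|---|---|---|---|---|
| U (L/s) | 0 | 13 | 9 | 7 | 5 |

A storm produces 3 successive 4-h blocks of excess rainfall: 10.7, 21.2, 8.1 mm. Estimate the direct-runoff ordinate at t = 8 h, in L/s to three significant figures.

Q ≈ 37.2 L/s

By discrete convolution, Q_j = Σ (P_i / 10 mm) · U_{j−i}.
At t = 8 h (j=2): Q = (10.7/10)·9 + (21.2/10)·13 + (8.1/10)·0 = 37.2 L/s.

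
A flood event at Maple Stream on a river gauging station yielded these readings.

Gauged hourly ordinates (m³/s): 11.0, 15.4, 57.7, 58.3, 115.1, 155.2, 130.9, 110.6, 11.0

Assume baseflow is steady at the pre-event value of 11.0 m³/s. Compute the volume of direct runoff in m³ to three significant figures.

Direct-runoff ordinates (Q − Q_b): 0.0, 4.4, 46.7, 47.3, 104.1, 144.2, 119.9, 99.6, 0.0 m³/s.
ΣQ_DR = 566.2 m³/s.
With Δt = 1 h = 3600 s, V = ΣQ_DR · Δt = 566.2 × 3600 = 2.04 × 10^6 m³.

V ≈ 2.04 × 10^6 m³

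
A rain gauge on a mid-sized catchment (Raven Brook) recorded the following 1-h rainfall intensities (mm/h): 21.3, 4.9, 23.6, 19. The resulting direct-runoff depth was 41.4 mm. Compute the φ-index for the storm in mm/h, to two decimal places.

φ ≈ 7.50 mm/h

Only the 3 blocks with intensity above φ contribute runoff: 21.3, 23.6, 19 mm/h.
Σ(I−φ)·Δt = d  ⇒  (21.3+23.6+19 − 3φ)·1 = 41.4
φ = (63.90 − 41.4/1) / 3 = 7.50 mm/h.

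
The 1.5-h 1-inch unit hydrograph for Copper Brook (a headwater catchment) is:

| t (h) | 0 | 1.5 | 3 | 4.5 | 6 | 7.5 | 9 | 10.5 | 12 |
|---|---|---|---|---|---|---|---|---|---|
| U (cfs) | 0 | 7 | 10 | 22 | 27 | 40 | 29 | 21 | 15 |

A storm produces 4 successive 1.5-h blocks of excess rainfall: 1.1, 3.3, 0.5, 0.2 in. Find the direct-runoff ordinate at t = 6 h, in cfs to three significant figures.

By discrete convolution, Q_j = Σ (P_i / 1 in) · U_{j−i}.
At t = 6 h (j=4): Q = (1.1/1)·27 + (3.3/1)·22 + (0.5/1)·10 + (0.2/1)·7 = 109 cfs.

Q ≈ 109 cfs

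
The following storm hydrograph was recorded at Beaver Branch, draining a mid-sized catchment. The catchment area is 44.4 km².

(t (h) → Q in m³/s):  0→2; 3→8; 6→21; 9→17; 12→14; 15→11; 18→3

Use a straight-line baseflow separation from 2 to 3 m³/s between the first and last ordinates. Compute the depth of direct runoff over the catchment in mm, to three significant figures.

Direct runoff: 0.00, 5.83, 18.67, 14.50, 11.33, 8.17, 0.00 m³/s; ΣQ_DR = 58.50 m³/s.
V = ΣQ_DR · Δt = 58.50 × 10800 s = 6.318 × 10^5 m³.
Over A = 44.4 km², depth = V / A = 14.2 mm.

d ≈ 14.2 mm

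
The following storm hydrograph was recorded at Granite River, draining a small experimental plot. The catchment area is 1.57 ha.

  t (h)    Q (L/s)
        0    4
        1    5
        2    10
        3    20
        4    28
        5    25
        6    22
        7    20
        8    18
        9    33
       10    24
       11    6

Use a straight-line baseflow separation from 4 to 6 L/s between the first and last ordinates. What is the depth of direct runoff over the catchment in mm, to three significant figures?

Direct runoff: 0.00, 0.82, 5.64, 15.45, 23.27, 20.09, 16.91, 14.73, 12.55, 27.36, 18.18, 0.00 L/s; ΣQ_DR = 155.0 L/s.
V = ΣQ_DR · Δt = 155.0 × 3600 s = 5.580 × 10^5 L.
Over A = 1.57 ha, depth = V / A = 35.5 mm.

d ≈ 35.5 mm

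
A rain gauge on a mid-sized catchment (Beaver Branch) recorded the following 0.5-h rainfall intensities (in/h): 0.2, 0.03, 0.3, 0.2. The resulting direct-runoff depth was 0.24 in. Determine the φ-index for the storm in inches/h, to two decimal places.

φ ≈ 0.07 in/h

Only the 3 blocks with intensity above φ contribute runoff: 0.2, 0.3, 0.2 in/h.
Σ(I−φ)·Δt = d  ⇒  (0.2+0.3+0.2 − 3φ)·0.5 = 0.24
φ = (0.7000 − 0.24/0.5) / 3 = 0.07 in/h.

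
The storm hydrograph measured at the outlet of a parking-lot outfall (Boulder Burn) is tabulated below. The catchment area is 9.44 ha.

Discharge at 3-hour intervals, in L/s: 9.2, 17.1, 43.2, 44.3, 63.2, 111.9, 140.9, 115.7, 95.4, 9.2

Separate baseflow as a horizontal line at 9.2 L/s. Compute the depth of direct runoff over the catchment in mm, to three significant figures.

Direct runoff: 0.0, 7.9, 34.0, 35.1, 54.0, 102.7, 131.7, 106.5, 86.2, 0.0 L/s; ΣQ_DR = 558.1 L/s.
V = ΣQ_DR · Δt = 558.1 × 10800 s = 6.027 × 10^6 L.
Over A = 9.44 ha, depth = V / A = 63.9 mm.

d ≈ 63.9 mm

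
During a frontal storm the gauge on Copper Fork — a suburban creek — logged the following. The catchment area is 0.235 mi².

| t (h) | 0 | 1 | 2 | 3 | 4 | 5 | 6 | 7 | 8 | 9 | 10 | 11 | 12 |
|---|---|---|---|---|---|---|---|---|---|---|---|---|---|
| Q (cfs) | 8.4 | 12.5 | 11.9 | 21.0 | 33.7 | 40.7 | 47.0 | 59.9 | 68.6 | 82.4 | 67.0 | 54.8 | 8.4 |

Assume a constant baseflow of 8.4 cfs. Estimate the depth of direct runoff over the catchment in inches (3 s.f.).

d ≈ 2.68 in

Direct runoff: 0.0, 4.1, 3.5, 12.6, 25.3, 32.3, 38.6, 51.5, 60.2, 74.0, 58.6, 46.4, 0.0 cfs; ΣQ_DR = 407.1 cfs.
V = ΣQ_DR · Δt = 407.1 × 3600 s = 1.466 × 10^6 ft³.
Over A = 0.235 mi², depth = V / A = 2.68 in.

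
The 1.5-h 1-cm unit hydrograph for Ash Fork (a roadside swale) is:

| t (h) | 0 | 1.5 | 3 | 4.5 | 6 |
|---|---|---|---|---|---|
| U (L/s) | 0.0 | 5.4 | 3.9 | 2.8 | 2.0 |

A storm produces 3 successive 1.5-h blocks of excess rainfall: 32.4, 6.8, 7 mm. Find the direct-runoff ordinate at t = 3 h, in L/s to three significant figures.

By discrete convolution, Q_j = Σ (P_i / 10 mm) · U_{j−i}.
At t = 3 h (j=2): Q = (32.4/10)·3.9 + (6.8/10)·5.4 + (7/10)·0.0 = 16.3 L/s.

Q ≈ 16.3 L/s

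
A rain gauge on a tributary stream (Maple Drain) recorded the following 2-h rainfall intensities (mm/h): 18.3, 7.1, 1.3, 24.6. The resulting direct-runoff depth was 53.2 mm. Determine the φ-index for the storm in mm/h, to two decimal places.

φ ≈ 8.15 mm/h

Only the 2 blocks with intensity above φ contribute runoff: 18.3, 24.6 mm/h.
Σ(I−φ)·Δt = d  ⇒  (18.3+24.6 − 2φ)·2 = 53.2
φ = (42.90 − 53.2/2) / 2 = 8.15 mm/h.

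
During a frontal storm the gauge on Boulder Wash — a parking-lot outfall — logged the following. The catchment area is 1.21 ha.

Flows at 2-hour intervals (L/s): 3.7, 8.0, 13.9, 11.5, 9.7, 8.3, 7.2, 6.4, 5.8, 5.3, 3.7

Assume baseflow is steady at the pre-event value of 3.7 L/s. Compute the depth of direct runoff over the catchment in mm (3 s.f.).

d ≈ 25.5 mm

Direct runoff: 0.0, 4.3, 10.2, 7.8, 6.0, 4.6, 3.5, 2.7, 2.1, 1.6, 0.0 L/s; ΣQ_DR = 42.80 L/s.
V = ΣQ_DR · Δt = 42.80 × 7200 s = 3.082 × 10^5 L.
Over A = 1.21 ha, depth = V / A = 25.5 mm.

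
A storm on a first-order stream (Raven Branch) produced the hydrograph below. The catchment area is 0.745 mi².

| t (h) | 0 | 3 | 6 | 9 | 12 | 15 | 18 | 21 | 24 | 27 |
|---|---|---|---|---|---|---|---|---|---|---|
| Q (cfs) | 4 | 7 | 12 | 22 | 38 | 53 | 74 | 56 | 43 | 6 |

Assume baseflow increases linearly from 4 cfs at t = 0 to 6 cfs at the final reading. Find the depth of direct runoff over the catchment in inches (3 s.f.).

Direct runoff: 0.00, 2.78, 7.56, 17.33, 33.11, 47.89, 68.67, 50.44, 37.22, 0.00 cfs; ΣQ_DR = 265.0 cfs.
V = ΣQ_DR · Δt = 265.0 × 10800 s = 2.862 × 10^6 ft³.
Over A = 0.745 mi², depth = V / A = 1.65 in.

d ≈ 1.65 in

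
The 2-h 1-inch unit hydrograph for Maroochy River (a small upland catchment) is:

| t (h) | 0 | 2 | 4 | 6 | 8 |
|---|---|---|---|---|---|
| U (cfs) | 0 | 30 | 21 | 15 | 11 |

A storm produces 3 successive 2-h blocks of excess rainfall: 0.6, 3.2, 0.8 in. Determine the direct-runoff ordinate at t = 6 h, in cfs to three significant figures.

By discrete convolution, Q_j = Σ (P_i / 1 in) · U_{j−i}.
At t = 6 h (j=3): Q = (0.6/1)·15 + (3.2/1)·21 + (0.8/1)·30 = 100 cfs.

Q ≈ 100 cfs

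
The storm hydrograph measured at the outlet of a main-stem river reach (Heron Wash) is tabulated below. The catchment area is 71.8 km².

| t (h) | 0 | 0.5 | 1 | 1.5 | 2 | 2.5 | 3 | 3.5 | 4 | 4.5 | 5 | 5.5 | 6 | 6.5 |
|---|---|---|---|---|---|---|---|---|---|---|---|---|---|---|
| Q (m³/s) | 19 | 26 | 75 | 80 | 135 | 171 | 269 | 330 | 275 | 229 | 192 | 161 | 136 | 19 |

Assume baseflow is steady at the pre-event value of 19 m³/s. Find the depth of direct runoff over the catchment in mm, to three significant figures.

d ≈ 46.4 mm

Direct runoff: 0.0, 7.0, 56.0, 61.0, 116.0, 152.0, 250.0, 311.0, 256.0, 210.0, 173.0, 142.0, 117.0, 0.0 m³/s; ΣQ_DR = 1851 m³/s.
V = ΣQ_DR · Δt = 1851 × 1800 s = 3.332 × 10^6 m³.
Over A = 71.8 km², depth = V / A = 46.4 mm.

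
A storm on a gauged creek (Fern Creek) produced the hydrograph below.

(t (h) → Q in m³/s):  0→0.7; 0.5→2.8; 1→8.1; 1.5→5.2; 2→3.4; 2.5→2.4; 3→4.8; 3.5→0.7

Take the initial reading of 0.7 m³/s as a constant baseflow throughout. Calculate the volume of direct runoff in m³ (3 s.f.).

Direct-runoff ordinates (Q − Q_b): 0.0, 2.1, 7.4, 4.5, 2.7, 1.7, 4.1, 0.0 m³/s.
ΣQ_DR = 22.50 m³/s.
With Δt = 0.5 h = 1800 s, V = ΣQ_DR · Δt = 22.50 × 1800 = 40500 m³.

V ≈ 40500 m³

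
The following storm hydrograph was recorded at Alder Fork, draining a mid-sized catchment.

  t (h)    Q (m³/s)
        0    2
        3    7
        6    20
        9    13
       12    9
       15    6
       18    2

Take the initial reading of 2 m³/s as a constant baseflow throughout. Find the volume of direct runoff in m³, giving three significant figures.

V ≈ 4.86 × 10^5 m³

Direct-runoff ordinates (Q − Q_b): 0.0, 5.0, 18.0, 11.0, 7.0, 4.0, 0.0 m³/s.
ΣQ_DR = 45.00 m³/s.
With Δt = 3 h = 10800 s, V = ΣQ_DR · Δt = 45.00 × 10800 = 4.86 × 10^5 m³.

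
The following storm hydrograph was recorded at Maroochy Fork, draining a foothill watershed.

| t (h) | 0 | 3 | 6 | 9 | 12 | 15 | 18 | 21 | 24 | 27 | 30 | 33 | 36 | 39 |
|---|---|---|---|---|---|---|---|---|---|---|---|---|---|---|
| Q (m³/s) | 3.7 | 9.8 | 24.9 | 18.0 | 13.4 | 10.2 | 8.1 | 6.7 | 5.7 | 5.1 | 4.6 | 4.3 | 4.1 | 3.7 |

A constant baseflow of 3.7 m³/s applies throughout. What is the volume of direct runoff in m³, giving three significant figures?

Direct-runoff ordinates (Q − Q_b): 0.0, 6.1, 21.2, 14.3, 9.7, 6.5, 4.4, 3.0, 2.0, 1.4, 0.9, 0.6, 0.4, 0.0 m³/s.
ΣQ_DR = 70.50 m³/s.
With Δt = 3 h = 10800 s, V = ΣQ_DR · Δt = 70.50 × 10800 = 7.61 × 10^5 m³.

V ≈ 7.61 × 10^5 m³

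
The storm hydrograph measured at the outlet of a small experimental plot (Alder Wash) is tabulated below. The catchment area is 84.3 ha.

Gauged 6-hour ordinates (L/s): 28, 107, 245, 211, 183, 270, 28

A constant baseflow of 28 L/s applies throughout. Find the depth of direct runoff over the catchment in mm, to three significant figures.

d ≈ 22.4 mm

Direct runoff: 0.0, 79.0, 217.0, 183.0, 155.0, 242.0, 0.0 L/s; ΣQ_DR = 876.0 L/s.
V = ΣQ_DR · Δt = 876.0 × 21600 s = 1.892 × 10^7 L.
Over A = 84.3 ha, depth = V / A = 22.4 mm.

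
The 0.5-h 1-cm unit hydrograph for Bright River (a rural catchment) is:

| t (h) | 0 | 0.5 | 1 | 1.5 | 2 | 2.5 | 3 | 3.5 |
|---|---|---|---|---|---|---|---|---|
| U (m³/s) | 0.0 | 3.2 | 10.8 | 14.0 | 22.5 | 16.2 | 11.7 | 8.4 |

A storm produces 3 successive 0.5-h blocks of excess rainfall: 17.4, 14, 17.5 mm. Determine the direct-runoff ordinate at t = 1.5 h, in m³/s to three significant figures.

Q ≈ 45.1 m³/s

By discrete convolution, Q_j = Σ (P_i / 10 mm) · U_{j−i}.
At t = 1.5 h (j=3): Q = (17.4/10)·14.0 + (14/10)·10.8 + (17.5/10)·3.2 = 45.1 m³/s.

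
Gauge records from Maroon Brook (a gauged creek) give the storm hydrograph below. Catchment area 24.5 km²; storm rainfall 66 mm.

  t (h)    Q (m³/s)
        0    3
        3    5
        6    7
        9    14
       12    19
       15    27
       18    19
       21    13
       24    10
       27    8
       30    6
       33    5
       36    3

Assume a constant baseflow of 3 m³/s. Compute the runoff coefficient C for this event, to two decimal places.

C ≈ 0.67

ΣQ_DR = 100.0 m³/s; V = ΣQ_DR·Δt = 1.080 × 10^6 m³.
Runoff depth d = V / A = 44.08 mm.
C = d / P = 44.08 / 66 = 0.67.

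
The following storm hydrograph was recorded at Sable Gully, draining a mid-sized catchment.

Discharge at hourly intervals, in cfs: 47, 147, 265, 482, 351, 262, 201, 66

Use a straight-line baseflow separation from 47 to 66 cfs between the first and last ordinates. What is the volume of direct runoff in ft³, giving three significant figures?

Direct-runoff ordinates (Q − Q_b): 0.00, 97.29, 212.57, 426.86, 293.14, 201.43, 137.71, 0.00 cfs.
ΣQ_DR = 1369 cfs.
With Δt = 1 h = 3600 s, V = ΣQ_DR · Δt = 1369 × 3600 = 4.93 × 10^6 ft³.

V ≈ 4.93 × 10^6 ft³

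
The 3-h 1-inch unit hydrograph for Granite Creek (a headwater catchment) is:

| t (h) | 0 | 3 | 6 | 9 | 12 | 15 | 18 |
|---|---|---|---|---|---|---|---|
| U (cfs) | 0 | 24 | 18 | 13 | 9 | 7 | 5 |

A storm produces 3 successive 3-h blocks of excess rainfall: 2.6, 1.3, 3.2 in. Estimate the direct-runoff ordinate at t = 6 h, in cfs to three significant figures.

Q ≈ 78.0 cfs

By discrete convolution, Q_j = Σ (P_i / 1 in) · U_{j−i}.
At t = 6 h (j=2): Q = (2.6/1)·18 + (1.3/1)·24 + (3.2/1)·0 = 78.0 cfs.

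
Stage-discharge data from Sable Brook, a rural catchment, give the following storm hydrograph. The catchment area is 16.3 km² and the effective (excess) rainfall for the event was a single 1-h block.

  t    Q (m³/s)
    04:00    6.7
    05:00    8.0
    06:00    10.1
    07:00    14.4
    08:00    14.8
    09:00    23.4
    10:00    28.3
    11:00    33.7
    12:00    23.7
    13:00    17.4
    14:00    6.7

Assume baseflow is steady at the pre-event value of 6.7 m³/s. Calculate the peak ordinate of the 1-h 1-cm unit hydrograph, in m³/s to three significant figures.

U_p ≈ 10.8 m³/s

Direct runoff: 0.0, 1.3, 3.4, 7.7, 8.1, 16.7, 21.6, 27.0, 17.0, 10.7, 0.0 m³/s; ΣQ_DR = 113.5 m³/s, peak = 27.0 m³/s.
Runoff depth d = ΣQ_DR·Δt / A = 113.5 × 3600 / (16.3 km²) = 25.07 mm.
The 1-cm UH is the DRH scaled by (10 mm)/d, so U_p = 27.0 × 10/25.07 = 10.8 m³/s.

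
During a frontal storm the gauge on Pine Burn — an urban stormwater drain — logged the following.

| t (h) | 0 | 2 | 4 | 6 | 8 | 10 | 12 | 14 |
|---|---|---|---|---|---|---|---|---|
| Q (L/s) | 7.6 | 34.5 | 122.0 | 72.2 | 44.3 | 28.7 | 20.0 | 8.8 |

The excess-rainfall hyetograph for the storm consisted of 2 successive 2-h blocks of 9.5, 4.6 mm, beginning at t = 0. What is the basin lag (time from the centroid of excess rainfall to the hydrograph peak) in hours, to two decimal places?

Centroid of excess rainfall: t_c = Σ P_i·t̄_i / ΣP_i = 1.6525 h (block centres at 1, 3 h).
Hydrograph peak occurs at t = 4 h, so basin lag t_L = 4 − 1.6525 = 2.35 h.

t_L ≈ 2.35 h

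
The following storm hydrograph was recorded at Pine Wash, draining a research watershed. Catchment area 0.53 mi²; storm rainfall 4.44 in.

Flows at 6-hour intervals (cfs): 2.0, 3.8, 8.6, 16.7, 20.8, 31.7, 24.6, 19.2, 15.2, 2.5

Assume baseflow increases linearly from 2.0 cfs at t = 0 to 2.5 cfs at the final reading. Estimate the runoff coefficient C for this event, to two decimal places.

C ≈ 0.48

ΣQ_DR = 122.6 cfs; V = ΣQ_DR·Δt = 2.648 × 10^6 ft³.
Runoff depth d = V / A = 2.151 in.
C = d / P = 2.151 / 4.44 = 0.48.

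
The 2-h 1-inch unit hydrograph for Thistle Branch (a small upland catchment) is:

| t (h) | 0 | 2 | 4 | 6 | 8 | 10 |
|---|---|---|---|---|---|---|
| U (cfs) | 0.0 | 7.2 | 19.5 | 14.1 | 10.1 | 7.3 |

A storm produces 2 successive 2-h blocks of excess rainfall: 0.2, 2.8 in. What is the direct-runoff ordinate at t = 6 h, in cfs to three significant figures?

Q ≈ 57.4 cfs

By discrete convolution, Q_j = Σ (P_i / 1 in) · U_{j−i}.
At t = 6 h (j=3): Q = (0.2/1)·14.1 + (2.8/1)·19.5 = 57.4 cfs.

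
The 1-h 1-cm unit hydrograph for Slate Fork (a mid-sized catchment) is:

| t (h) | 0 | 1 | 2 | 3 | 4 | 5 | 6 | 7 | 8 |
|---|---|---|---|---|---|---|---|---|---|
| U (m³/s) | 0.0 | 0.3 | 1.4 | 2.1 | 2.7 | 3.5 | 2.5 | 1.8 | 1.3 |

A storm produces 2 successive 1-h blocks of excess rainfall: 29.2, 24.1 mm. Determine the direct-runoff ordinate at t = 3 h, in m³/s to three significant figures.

Q ≈ 9.51 m³/s

By discrete convolution, Q_j = Σ (P_i / 10 mm) · U_{j−i}.
At t = 3 h (j=3): Q = (29.2/10)·2.1 + (24.1/10)·1.4 = 9.51 m³/s.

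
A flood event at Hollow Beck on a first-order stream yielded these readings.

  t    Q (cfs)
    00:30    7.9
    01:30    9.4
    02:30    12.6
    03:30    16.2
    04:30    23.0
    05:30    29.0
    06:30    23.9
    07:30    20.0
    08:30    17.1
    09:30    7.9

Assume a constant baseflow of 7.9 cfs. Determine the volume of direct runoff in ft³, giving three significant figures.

V ≈ 3.17 × 10^5 ft³

Direct-runoff ordinates (Q − Q_b): 0.0, 1.5, 4.7, 8.3, 15.1, 21.1, 16.0, 12.1, 9.2, 0.0 cfs.
ΣQ_DR = 88.00 cfs.
With Δt = 1 h = 3600 s, V = ΣQ_DR · Δt = 88.00 × 3600 = 3.17 × 10^5 ft³.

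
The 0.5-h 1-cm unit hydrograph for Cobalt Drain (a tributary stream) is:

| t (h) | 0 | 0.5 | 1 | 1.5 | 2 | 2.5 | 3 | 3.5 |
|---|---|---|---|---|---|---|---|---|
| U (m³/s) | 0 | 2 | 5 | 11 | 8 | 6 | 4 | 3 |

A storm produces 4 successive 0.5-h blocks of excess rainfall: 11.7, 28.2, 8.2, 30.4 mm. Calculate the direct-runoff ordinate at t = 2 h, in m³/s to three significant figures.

By discrete convolution, Q_j = Σ (P_i / 10 mm) · U_{j−i}.
At t = 2 h (j=4): Q = (11.7/10)·8 + (28.2/10)·11 + (8.2/10)·5 + (30.4/10)·2 = 50.6 m³/s.

Q ≈ 50.6 m³/s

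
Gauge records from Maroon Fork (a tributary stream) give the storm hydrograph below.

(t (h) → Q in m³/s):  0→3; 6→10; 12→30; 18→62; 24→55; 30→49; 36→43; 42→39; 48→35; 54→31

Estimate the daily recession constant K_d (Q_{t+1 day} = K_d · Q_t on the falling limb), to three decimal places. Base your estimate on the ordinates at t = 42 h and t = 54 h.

K_d ≈ 0.632

Between t = 42 h and t = 54 h the flow falls from 39 to 31 m³/s over 2×6 h = 12 h.
Per-interval ratio K = (31/39)^(1/2) = 0.8916; K_d = K^(24/6) = 0.632.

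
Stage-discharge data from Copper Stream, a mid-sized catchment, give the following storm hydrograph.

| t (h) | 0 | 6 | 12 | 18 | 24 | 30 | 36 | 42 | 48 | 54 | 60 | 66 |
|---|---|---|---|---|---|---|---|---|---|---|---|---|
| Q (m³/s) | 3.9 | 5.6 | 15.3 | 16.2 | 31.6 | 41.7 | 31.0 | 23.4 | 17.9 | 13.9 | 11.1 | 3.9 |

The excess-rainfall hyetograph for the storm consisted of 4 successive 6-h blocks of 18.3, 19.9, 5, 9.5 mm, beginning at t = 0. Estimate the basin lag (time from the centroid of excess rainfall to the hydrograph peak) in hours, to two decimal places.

t_L ≈ 20.35 h

Centroid of excess rainfall: t_c = Σ P_i·t̄_i / ΣP_i = 9.6490 h (block centres at 3, 9, 15, 21 h).
Hydrograph peak occurs at t = 30 h, so basin lag t_L = 30 − 9.6490 = 20.35 h.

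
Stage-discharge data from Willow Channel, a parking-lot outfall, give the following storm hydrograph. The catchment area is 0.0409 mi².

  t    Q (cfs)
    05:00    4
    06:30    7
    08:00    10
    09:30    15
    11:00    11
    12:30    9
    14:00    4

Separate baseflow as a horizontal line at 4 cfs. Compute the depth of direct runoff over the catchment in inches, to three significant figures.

Direct runoff: 0.0, 3.0, 6.0, 11.0, 7.0, 5.0, 0.0 cfs; ΣQ_DR = 32.00 cfs.
V = ΣQ_DR · Δt = 32.00 × 5400 s = 1.728 × 10^5 ft³.
Over A = 0.0409 mi², depth = V / A = 1.82 in.

d ≈ 1.82 in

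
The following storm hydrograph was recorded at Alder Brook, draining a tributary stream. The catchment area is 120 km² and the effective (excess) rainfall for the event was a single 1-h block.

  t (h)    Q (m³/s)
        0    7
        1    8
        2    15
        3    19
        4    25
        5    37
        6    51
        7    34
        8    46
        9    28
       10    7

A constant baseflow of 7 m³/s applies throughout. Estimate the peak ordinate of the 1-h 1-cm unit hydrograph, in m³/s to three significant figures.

U_p ≈ 73.3 m³/s

Direct runoff: 0.0, 1.0, 8.0, 12.0, 18.0, 30.0, 44.0, 27.0, 39.0, 21.0, 0.0 m³/s; ΣQ_DR = 200.0 m³/s, peak = 44.0 m³/s.
Runoff depth d = ΣQ_DR·Δt / A = 200.0 × 3600 / (120 km²) = 6.000 mm.
The 1-cm UH is the DRH scaled by (10 mm)/d, so U_p = 44.0 × 10/6.000 = 73.3 m³/s.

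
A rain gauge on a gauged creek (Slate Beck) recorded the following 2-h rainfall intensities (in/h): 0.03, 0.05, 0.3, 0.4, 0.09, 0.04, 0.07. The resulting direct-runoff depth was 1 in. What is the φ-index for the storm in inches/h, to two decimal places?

φ ≈ 0.10 in/h

Only the 2 blocks with intensity above φ contribute runoff: 0.3, 0.4 in/h.
Σ(I−φ)·Δt = d  ⇒  (0.3+0.4 − 2φ)·2 = 1
φ = (0.7000 − 1/2) / 2 = 0.10 in/h.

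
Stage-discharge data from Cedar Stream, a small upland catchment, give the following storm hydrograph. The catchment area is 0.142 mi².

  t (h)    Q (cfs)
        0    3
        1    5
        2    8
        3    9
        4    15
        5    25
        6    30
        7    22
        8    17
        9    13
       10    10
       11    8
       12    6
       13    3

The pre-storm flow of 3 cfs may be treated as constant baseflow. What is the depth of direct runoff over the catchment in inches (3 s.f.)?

Direct runoff: 0.0, 2.0, 5.0, 6.0, 12.0, 22.0, 27.0, 19.0, 14.0, 10.0, 7.0, 5.0, 3.0, 0.0 cfs; ΣQ_DR = 132.0 cfs.
V = ΣQ_DR · Δt = 132.0 × 3600 s = 4.752 × 10^5 ft³.
Over A = 0.142 mi², depth = V / A = 1.44 in.

d ≈ 1.44 in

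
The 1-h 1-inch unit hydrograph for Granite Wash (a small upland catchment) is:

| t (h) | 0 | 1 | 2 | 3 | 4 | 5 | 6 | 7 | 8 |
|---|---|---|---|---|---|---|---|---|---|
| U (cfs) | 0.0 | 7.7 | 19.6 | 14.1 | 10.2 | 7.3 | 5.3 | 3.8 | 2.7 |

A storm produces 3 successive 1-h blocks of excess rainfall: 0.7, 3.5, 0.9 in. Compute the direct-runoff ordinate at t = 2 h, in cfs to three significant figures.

Q ≈ 40.7 cfs

By discrete convolution, Q_j = Σ (P_i / 1 in) · U_{j−i}.
At t = 2 h (j=2): Q = (0.7/1)·19.6 + (3.5/1)·7.7 + (0.9/1)·0.0 = 40.7 cfs.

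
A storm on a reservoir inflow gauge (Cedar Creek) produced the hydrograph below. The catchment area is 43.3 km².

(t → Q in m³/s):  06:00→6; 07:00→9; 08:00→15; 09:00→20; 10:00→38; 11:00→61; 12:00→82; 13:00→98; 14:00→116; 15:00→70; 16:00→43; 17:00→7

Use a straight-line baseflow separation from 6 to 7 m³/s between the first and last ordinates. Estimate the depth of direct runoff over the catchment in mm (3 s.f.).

Direct runoff: 0.00, 2.91, 8.82, 13.73, 31.64, 54.55, 75.45, 91.36, 109.27, 63.18, 36.09, 0.00 m³/s; ΣQ_DR = 487.0 m³/s.
V = ΣQ_DR · Δt = 487.0 × 3600 s = 1.753 × 10^6 m³.
Over A = 43.3 km², depth = V / A = 40.5 mm.

d ≈ 40.5 mm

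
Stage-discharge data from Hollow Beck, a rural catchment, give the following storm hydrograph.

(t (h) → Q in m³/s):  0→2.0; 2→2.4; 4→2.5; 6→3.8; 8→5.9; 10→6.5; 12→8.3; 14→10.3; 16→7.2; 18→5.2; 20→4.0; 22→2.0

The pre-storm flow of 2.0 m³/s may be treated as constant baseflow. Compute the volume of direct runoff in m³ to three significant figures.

V ≈ 2.60 × 10^5 m³

Direct-runoff ordinates (Q − Q_b): 0.0, 0.4, 0.5, 1.8, 3.9, 4.5, 6.3, 8.3, 5.2, 3.2, 2.0, 0.0 m³/s.
ΣQ_DR = 36.10 m³/s.
With Δt = 2 h = 7200 s, V = ΣQ_DR · Δt = 36.10 × 7200 = 2.60 × 10^5 m³.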